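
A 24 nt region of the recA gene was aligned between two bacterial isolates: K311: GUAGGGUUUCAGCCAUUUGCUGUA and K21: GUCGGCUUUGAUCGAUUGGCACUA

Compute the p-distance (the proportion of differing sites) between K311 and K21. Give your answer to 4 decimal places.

0.3333

The sequences differ at positions 3 (A/C), 6 (G/C), 10 (C/G), 12 (G/U), 14 (C/G), 18 (U/G), 21 (U/A), 22 (G/C).
There are 8 differences over 24 sites, so p = 8/24 = 0.3333.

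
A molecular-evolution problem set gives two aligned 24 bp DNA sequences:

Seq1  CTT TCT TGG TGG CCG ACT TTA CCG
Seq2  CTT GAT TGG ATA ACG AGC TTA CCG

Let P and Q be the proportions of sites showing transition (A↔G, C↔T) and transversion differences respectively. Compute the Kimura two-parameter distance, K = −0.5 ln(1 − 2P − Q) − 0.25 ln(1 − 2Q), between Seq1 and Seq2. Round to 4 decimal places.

Differing sites — 4:T/G (Tv); 5:C/A (Tv); 10:T/A (Tv); 11:G/T (Tv); 12:G/A (Ti); 13:C/A (Tv); 17:C/G (Tv); 18:T/C (Ti).
Of the 8 differences, 2 transitions and 6 transversions over 24 sites: P = 2/24 = 0.083333, Q = 6/24 = 0.250000.
d = −0.5·ln(0.583334) − 0.25·ln(0.500000) = −0.5·(-0.538995) − 0.25·(-0.693147) = 0.4428.

0.4428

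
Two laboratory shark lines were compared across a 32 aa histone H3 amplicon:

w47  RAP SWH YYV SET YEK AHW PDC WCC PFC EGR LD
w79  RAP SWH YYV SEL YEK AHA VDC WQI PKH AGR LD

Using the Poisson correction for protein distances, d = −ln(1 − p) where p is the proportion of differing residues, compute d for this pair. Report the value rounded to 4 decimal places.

Mismatches occur at site 12 (T↔L), site 18 (W↔A), site 19 (P↔V), site 23 (C↔Q), site 24 (C↔I), site 26 (F↔K), site 27 (C↔H), site 28 (E↔A).
p = 8/32 = 0.250000.
d = −ln(1 − 0.250000) = −ln(0.750000) = 0.2877.

0.2877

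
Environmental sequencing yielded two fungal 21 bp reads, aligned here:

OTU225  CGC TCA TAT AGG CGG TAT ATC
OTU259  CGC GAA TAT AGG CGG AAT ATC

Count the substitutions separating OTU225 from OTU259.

3

The sequences differ at positions 4 (T/G), 5 (C/A), 16 (T/A).
That gives 3 mismatches out of 21 aligned sites, so the Hamming distance is 3.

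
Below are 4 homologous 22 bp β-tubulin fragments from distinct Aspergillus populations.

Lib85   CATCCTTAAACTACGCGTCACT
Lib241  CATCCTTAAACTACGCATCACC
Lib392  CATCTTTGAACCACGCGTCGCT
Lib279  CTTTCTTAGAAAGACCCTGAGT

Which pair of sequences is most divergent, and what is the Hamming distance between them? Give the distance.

Pairwise Hamming distances:
  Lib85 vs Lib241: 2
  Lib85 vs Lib392: 4
  Lib85 vs Lib279: 11
  Lib241 vs Lib392: 6
  Lib241 vs Lib279: 12
  Lib392 vs Lib279: 14
The largest is 14, between Lib392 and Lib279.

14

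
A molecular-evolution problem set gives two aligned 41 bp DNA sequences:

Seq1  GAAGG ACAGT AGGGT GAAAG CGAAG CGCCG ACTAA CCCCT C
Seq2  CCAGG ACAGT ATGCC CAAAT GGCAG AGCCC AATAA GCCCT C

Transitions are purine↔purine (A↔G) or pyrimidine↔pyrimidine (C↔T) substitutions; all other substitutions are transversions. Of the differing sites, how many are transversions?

Mismatches occur at site 1 (G→C, transversion), site 2 (A→C, transversion), site 12 (G→T, transversion), site 14 (G→C, transversion), site 15 (T→C, transition), site 16 (G→C, transversion), site 20 (G→T, transversion), site 21 (C→G, transversion), site 23 (A→C, transversion), site 26 (C→A, transversion), site 30 (G→C, transversion), site 32 (C→A, transversion), site 36 (C→G, transversion).
Of the 13 differences, 1 transition and 12 transversions, so the answer is 12.

12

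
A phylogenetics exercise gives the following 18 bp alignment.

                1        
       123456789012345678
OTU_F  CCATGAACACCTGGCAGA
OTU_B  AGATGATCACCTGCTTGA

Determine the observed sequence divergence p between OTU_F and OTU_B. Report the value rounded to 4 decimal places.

0.3333

Differing sites — 1:C/A; 2:C/G; 7:A/T; 14:G/C; 15:C/T; 16:A/T.
There are 6 differences over 18 sites, so p = 6/18 = 0.3333.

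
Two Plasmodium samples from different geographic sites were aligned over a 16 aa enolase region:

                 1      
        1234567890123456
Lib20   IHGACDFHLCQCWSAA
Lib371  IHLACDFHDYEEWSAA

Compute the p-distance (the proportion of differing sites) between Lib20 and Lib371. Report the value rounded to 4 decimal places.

Mismatches occur at site 3 (G↔L), site 9 (L↔D), site 10 (C↔Y), site 11 (Q↔E), site 12 (C↔E).
There are 5 differences over 16 sites, so p = 5/16 = 0.3125.

0.3125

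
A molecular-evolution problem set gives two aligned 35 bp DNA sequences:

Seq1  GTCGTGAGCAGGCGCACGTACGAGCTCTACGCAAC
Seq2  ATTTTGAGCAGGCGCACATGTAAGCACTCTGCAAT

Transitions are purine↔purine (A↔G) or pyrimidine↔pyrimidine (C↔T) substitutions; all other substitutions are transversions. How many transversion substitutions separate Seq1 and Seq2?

Mismatches occur at site 1 (G↔A, transition), site 3 (C↔T, transition), site 4 (G↔T, transversion), site 18 (G↔A, transition), site 20 (A↔G, transition), site 21 (C↔T, transition), site 22 (G↔A, transition), site 26 (T↔A, transversion), site 29 (A↔C, transversion), site 30 (C↔T, transition), site 35 (C↔T, transition).
Of the 11 differences, 8 transitions and 3 transversions, so the answer is 3.

3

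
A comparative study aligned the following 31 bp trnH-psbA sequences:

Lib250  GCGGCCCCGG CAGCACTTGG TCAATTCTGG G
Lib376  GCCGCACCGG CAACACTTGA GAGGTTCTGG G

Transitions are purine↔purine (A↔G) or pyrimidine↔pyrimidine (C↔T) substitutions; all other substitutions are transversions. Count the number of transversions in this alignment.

Differing sites — 3:G/C (Tv); 6:C/A (Tv); 13:G/A (Ti); 20:G/A (Ti); 21:T/G (Tv); 22:C/A (Tv); 23:A/G (Ti); 24:A/G (Ti).
Of the 8 differences, 4 transitions and 4 transversions, so the answer is 4.

4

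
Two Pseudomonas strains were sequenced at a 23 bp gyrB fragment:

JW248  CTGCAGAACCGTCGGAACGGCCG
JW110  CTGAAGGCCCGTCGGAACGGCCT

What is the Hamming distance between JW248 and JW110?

4

Differing sites — 4:C/A; 7:A/G; 8:A/C; 23:G/T.
That gives 4 mismatches out of 23 aligned sites, so the Hamming distance is 4.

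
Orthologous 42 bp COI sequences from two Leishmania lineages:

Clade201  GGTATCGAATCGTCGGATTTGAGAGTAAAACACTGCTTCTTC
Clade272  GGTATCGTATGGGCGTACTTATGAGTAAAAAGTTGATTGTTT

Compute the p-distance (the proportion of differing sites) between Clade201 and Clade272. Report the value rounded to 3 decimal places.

0.310

The sequences differ at positions 8 (A/T), 11 (C/G), 13 (T/G), 16 (G/T), 18 (T/C), 21 (G/A), 22 (A/T), 31 (C/A), 32 (A/G), 33 (C/T), 36 (C/A), 39 (C/G), 42 (C/T).
There are 13 differences over 42 sites, so p = 13/42 = 0.310.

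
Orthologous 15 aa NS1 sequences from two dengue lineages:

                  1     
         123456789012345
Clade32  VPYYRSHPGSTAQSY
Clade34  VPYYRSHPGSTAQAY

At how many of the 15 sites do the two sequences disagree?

The sequences differ at position 14 (S/A).
That gives 1 mismatch out of 15 aligned sites, so the Hamming distance is 1.

1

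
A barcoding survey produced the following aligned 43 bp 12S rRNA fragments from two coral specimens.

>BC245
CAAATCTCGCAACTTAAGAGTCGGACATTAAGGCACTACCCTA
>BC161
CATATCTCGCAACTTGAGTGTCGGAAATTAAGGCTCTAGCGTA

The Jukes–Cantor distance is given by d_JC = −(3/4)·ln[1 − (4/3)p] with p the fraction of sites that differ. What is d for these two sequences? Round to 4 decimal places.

0.1835

Differing sites — 3:A/T; 16:A/G; 19:A/T; 26:C/A; 35:A/T; 39:C/G; 41:C/G.
p = 7/43 = 0.162791.
d = −0.75 · ln(1 − (4/3)·0.162791) = −0.75 · ln(0.782945) = −0.75 · (-0.244693) = 0.1835.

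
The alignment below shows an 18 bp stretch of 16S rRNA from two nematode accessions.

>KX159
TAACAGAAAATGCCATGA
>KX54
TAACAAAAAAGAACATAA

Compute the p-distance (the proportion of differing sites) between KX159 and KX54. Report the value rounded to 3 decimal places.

Mismatches occur at site 6 (G↔A), site 11 (T↔G), site 12 (G↔A), site 13 (C↔A), site 17 (G↔A).
There are 5 differences over 18 sites, so p = 5/18 = 0.278.

0.278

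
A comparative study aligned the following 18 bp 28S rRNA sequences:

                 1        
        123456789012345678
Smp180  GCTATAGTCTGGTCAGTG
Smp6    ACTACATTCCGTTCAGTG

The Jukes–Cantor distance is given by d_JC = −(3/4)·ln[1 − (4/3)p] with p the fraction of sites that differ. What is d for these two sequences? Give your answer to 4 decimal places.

0.3470

The sequences differ at positions 1 (G/A), 5 (T/C), 7 (G/T), 10 (T/C), 12 (G/T).
p = 5/18 = 0.277778.
d = −0.75 · ln(1 − (4/3)·0.277778) = −0.75 · ln(0.629629) = −0.75 · (-0.462625) = 0.3470.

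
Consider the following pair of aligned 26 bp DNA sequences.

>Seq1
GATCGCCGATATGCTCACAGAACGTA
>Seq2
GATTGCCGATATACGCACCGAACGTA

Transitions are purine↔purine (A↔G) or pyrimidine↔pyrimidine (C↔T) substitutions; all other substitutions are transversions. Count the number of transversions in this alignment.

2

The sequences differ at positions 4 (C/T, transition), 13 (G/A, transition), 15 (T/G, transversion), 19 (A/C, transversion).
Of the 4 differences, 2 transitions and 2 transversions, so the answer is 2.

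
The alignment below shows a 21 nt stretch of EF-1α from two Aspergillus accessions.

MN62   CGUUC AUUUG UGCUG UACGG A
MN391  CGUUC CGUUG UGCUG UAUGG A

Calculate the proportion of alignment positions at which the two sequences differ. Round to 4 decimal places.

Mismatches occur at site 6 (A/C), site 7 (U/G), site 18 (C/U).
There are 3 differences over 21 sites, so p = 3/21 = 0.1429.

0.1429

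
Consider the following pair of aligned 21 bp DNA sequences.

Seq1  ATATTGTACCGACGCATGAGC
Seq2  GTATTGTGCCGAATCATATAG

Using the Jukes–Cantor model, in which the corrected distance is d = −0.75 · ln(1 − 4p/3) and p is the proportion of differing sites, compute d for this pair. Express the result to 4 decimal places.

0.5319

Differing sites — 1:A/G; 8:A/G; 13:C/A; 14:G/T; 18:G/A; 19:A/T; 20:G/A; 21:C/G.
p = 8/21 = 0.380952.
d = −0.75 · ln(1 − (4/3)·0.380952) = −0.75 · ln(0.492064) = −0.75 · (-0.709146) = 0.5319.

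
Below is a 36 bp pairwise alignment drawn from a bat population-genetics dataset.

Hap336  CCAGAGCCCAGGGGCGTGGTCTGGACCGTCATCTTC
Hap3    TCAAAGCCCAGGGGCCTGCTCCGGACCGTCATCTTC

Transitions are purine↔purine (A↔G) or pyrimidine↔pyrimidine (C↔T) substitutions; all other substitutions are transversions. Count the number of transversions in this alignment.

2

Differing sites — 1:C/T (Ti); 4:G/A (Ti); 16:G/C (Tv); 19:G/C (Tv); 22:T/C (Ti).
Of the 5 differences, 3 transitions and 2 transversions, so the answer is 2.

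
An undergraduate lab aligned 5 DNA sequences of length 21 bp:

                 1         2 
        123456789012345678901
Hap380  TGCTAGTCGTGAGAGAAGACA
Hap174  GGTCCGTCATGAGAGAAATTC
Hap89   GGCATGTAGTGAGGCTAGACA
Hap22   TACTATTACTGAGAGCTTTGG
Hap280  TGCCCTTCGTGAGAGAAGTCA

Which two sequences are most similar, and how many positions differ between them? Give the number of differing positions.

4

Pairwise Hamming distances:
  Hap380 vs Hap174: 9
  Hap380 vs Hap89: 7
  Hap380 vs Hap22: 10
  Hap380 vs Hap280: 4
  Hap174 vs Hap89: 12
  Hap174 vs Hap22: 13
  Hap174 vs Hap280: 7
  Hap89 vs Hap22: 14
  Hap89 vs Hap280: 9
  Hap22 vs Hap280: 10
The smallest is 4, between Hap380 and Hap280.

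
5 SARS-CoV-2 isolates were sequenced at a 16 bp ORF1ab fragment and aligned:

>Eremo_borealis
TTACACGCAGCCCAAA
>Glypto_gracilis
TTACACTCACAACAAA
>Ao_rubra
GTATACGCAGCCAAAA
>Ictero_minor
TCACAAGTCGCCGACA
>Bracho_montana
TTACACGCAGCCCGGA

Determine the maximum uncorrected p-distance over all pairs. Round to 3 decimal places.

0.625

Pairwise Hamming distances:
  Eremo_borealis vs Glypto_gracilis: 4
  Eremo_borealis vs Ao_rubra: 3
  Eremo_borealis vs Ictero_minor: 6
  Eremo_borealis vs Bracho_montana: 2
  Glypto_gracilis vs Ao_rubra: 7
  Glypto_gracilis vs Ictero_minor: 10
  Glypto_gracilis vs Bracho_montana: 6
  Ao_rubra vs Ictero_minor: 8
  Ao_rubra vs Bracho_montana: 5
  Ictero_minor vs Bracho_montana: 7
The largest is 10 mismatches, between Glypto_gracilis and Ictero_minor; p = 10/16 = 0.625.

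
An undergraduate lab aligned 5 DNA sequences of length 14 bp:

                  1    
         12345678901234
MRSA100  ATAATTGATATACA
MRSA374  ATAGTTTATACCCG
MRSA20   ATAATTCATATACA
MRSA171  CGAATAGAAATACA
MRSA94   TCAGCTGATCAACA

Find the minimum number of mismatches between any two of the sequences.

1

Pairwise Hamming distances:
  MRSA100 vs MRSA374: 5
  MRSA100 vs MRSA20: 1
  MRSA100 vs MRSA171: 4
  MRSA100 vs MRSA94: 6
  MRSA374 vs MRSA20: 5
  MRSA374 vs MRSA171: 9
  MRSA374 vs MRSA94: 8
  MRSA20 vs MRSA171: 5
  MRSA20 vs MRSA94: 7
  MRSA171 vs MRSA94: 8
The smallest is 1, between MRSA100 and MRSA20.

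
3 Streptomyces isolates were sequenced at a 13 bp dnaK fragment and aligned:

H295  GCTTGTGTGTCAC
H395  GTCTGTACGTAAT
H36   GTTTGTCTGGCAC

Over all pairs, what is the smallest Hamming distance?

Pairwise Hamming distances:
  H295 vs H395: 6
  H295 vs H36: 3
  H395 vs H36: 6
The smallest is 3, between H295 and H36.

3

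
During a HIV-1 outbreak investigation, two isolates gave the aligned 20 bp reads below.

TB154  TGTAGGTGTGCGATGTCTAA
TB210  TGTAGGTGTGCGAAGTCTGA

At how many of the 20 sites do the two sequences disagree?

The sequences differ at positions 14 (T/A), 19 (A/G).
That gives 2 mismatches out of 20 aligned sites, so the Hamming distance is 2.

2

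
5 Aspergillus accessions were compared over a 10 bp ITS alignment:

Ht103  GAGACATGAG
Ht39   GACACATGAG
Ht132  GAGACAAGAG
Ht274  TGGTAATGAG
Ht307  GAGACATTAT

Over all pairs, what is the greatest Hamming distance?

Pairwise Hamming distances:
  Ht103 vs Ht39: 1
  Ht103 vs Ht132: 1
  Ht103 vs Ht274: 4
  Ht103 vs Ht307: 2
  Ht39 vs Ht132: 2
  Ht39 vs Ht274: 5
  Ht39 vs Ht307: 3
  Ht132 vs Ht274: 5
  Ht132 vs Ht307: 3
  Ht274 vs Ht307: 6
The largest is 6, between Ht274 and Ht307.

6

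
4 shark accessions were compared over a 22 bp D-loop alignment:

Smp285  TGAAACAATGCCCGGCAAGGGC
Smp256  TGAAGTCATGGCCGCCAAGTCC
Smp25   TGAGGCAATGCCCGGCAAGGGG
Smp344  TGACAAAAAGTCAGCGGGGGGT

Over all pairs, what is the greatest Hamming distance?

13

Pairwise Hamming distances:
  Smp285 vs Smp256: 7
  Smp285 vs Smp25: 3
  Smp285 vs Smp344: 10
  Smp256 vs Smp25: 8
  Smp256 vs Smp344: 13
  Smp25 vs Smp344: 11
The largest is 13, between Smp256 and Smp344.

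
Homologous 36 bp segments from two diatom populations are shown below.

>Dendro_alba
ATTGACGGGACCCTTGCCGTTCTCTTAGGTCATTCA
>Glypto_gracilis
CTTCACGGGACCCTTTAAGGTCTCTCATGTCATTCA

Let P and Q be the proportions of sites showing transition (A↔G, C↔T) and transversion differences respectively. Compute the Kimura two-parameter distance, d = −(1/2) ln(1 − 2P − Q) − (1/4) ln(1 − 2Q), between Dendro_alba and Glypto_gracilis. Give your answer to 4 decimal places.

The sequences differ at positions 1 (A/C, transversion), 4 (G/C, transversion), 16 (G/T, transversion), 17 (C/A, transversion), 18 (C/A, transversion), 20 (T/G, transversion), 26 (T/C, transition), 28 (G/T, transversion).
Of the 8 differences, 1 transition and 7 transversions over 36 sites: P = 1/36 = 0.027778, Q = 7/36 = 0.194444.
d = −0.5·ln(0.750000) − 0.25·ln(0.611112) = −0.5·(-0.287682) − 0.25·(-0.492475) = 0.2670.

0.2670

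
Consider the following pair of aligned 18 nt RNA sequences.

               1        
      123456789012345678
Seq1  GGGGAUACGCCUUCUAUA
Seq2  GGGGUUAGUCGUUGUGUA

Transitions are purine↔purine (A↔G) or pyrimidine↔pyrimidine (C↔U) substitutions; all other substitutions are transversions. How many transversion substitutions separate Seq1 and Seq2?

5

Mismatches occur at site 5 (A→U, transversion), site 8 (C→G, transversion), site 9 (G→U, transversion), site 11 (C→G, transversion), site 14 (C→G, transversion), site 16 (A→G, transition).
Of the 6 differences, 1 transition and 5 transversions, so the answer is 5.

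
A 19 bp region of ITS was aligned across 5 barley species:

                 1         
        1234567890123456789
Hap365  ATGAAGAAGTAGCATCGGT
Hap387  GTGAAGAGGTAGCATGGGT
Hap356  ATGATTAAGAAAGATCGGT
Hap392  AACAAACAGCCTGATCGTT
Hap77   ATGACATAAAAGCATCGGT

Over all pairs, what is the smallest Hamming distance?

3

Pairwise Hamming distances:
  Hap365 vs Hap387: 3
  Hap365 vs Hap356: 5
  Hap365 vs Hap392: 9
  Hap365 vs Hap77: 5
  Hap387 vs Hap356: 8
  Hap387 vs Hap392: 12
  Hap387 vs Hap77: 8
  Hap356 vs Hap392: 9
  Hap356 vs Hap77: 6
  Hap392 vs Hap77: 10
The smallest is 3, between Hap365 and Hap387.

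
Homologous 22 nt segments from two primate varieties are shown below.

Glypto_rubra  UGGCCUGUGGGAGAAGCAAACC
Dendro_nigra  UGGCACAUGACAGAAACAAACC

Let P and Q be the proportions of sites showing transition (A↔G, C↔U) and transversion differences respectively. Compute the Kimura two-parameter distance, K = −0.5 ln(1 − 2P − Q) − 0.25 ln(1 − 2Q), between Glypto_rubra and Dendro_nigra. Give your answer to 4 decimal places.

The sequences differ at positions 5 (C/A, transversion), 6 (U/C, transition), 7 (G/A, transition), 10 (G/A, transition), 11 (G/C, transversion), 16 (G/A, transition).
Of the 6 differences, 4 transitions and 2 transversions over 22 sites: P = 4/22 = 0.181818, Q = 2/22 = 0.090909.
d = −0.5·ln(0.545455) − 0.25·ln(0.818182) = −0.5·(-0.606135) − 0.25·(-0.200670) = 0.3532.

0.3532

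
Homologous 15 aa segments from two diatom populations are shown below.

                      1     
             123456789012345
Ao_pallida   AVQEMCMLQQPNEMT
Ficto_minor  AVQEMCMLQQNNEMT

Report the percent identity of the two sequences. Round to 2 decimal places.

93.33%

Differing sites — 11:P/N.
14 of the 15 sites match, so the percent identity is 14/15 × 100 = 93.33%.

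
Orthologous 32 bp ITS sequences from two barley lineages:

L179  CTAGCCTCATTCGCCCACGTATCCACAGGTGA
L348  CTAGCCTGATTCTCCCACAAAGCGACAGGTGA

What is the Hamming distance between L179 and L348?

Differing sites — 8:C/G; 13:G/T; 19:G/A; 20:T/A; 22:T/G; 24:C/G.
That gives 6 mismatches out of 32 aligned sites, so the Hamming distance is 6.

6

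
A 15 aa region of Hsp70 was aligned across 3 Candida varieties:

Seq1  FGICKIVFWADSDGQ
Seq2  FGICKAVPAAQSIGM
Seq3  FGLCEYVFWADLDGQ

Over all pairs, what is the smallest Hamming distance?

4

Pairwise Hamming distances:
  Seq1 vs Seq2: 6
  Seq1 vs Seq3: 4
  Seq2 vs Seq3: 9
The smallest is 4, between Seq1 and Seq3.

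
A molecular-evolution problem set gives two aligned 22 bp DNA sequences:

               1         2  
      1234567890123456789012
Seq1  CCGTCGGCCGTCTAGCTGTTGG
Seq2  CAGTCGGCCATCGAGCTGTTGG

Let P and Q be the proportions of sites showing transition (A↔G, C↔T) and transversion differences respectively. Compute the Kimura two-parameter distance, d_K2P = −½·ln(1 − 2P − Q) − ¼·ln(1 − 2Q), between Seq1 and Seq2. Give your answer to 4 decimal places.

0.1505

Mismatches occur at site 2 (C/A, transversion), site 10 (G/A, transition), site 13 (T/G, transversion).
Of the 3 differences, 1 transition and 2 transversions over 22 sites: P = 1/22 = 0.045455, Q = 2/22 = 0.090909.
d = −0.5·ln(0.818181) − 0.25·ln(0.818182) = −0.5·(-0.200672) − 0.25·(-0.200670) = 0.1505.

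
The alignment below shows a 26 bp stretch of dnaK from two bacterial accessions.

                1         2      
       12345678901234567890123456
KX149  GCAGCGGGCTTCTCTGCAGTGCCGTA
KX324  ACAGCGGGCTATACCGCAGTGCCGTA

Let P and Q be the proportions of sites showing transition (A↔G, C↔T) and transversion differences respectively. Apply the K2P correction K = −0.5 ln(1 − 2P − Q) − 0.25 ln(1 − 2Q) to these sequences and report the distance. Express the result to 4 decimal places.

The sequences differ at positions 1 (G/A, transition), 11 (T/A, transversion), 12 (C/T, transition), 13 (T/A, transversion), 15 (T/C, transition).
Of the 5 differences, 3 transitions and 2 transversions over 26 sites: P = 3/26 = 0.115385, Q = 2/26 = 0.076923.
d = −0.5·ln(0.692307) − 0.25·ln(0.846154) = −0.5·(-0.367726) − 0.25·(-0.167054) = 0.2256.

0.2256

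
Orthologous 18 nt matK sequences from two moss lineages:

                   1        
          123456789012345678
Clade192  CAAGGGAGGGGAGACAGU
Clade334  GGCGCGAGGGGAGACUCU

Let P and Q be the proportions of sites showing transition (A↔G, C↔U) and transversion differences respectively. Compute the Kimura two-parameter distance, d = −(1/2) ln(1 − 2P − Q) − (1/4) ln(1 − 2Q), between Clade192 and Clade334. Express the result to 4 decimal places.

Differing sites — 1:C/G (Tv); 2:A/G (Ti); 3:A/C (Tv); 5:G/C (Tv); 16:A/U (Tv); 17:G/C (Tv).
Of the 6 differences, 1 transition and 5 transversions over 18 sites: P = 1/18 = 0.055556, Q = 5/18 = 0.277778.
d = −0.5·ln(0.611110) − 0.25·ln(0.444444) = −0.5·(-0.492478) − 0.25·(-0.810931) = 0.4490.

0.4490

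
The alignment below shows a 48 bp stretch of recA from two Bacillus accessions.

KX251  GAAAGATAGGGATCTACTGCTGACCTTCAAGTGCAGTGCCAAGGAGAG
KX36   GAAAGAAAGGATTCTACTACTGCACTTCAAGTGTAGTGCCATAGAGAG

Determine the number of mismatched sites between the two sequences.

The sequences differ at positions 7 (T/A), 11 (G/A), 12 (A/T), 19 (G/A), 23 (A/C), 24 (C/A), 34 (C/T), 42 (A/T), 43 (G/A).
That gives 9 mismatches out of 48 aligned sites, so the Hamming distance is 9.

9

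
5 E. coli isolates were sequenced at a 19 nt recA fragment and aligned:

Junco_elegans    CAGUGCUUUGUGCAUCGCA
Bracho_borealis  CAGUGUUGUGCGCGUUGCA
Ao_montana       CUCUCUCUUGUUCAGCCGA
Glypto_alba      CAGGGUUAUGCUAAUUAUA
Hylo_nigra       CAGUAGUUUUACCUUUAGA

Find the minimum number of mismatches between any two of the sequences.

5

Pairwise Hamming distances:
  Junco_elegans vs Bracho_borealis: 5
  Junco_elegans vs Ao_montana: 9
  Junco_elegans vs Glypto_alba: 9
  Junco_elegans vs Hylo_nigra: 9
  Bracho_borealis vs Ao_montana: 12
  Bracho_borealis vs Glypto_alba: 7
  Bracho_borealis vs Hylo_nigra: 9
  Ao_montana vs Glypto_alba: 12
  Ao_montana vs Hylo_nigra: 12
  Glypto_alba vs Hylo_nigra: 10
The smallest is 5, between Junco_elegans and Bracho_borealis.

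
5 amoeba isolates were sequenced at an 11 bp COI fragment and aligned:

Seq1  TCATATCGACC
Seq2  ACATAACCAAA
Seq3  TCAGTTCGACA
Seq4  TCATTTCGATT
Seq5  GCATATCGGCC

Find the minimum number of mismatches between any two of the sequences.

2

Pairwise Hamming distances:
  Seq1 vs Seq2: 5
  Seq1 vs Seq3: 3
  Seq1 vs Seq4: 3
  Seq1 vs Seq5: 2
  Seq2 vs Seq3: 6
  Seq2 vs Seq4: 6
  Seq2 vs Seq5: 6
  Seq3 vs Seq4: 3
  Seq3 vs Seq5: 5
  Seq4 vs Seq5: 5
The smallest is 2, between Seq1 and Seq5.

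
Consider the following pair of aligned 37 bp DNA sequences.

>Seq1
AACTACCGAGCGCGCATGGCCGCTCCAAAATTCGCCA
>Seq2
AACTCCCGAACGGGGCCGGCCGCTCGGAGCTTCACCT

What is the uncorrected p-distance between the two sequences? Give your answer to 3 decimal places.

The sequences differ at positions 5 (A/C), 10 (G/A), 13 (C/G), 15 (C/G), 16 (A/C), 17 (T/C), 26 (C/G), 27 (A/G), 29 (A/G), 30 (A/C), 34 (G/A), 37 (A/T).
There are 12 differences over 37 sites, so p = 12/37 = 0.324.

0.324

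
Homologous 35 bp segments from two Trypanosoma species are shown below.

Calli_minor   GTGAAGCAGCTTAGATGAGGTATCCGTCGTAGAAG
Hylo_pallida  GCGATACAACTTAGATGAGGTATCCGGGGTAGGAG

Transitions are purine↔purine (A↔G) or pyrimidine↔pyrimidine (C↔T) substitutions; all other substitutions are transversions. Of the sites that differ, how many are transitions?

Differing sites — 2:T/C (Ti); 5:A/T (Tv); 6:G/A (Ti); 9:G/A (Ti); 27:T/G (Tv); 28:C/G (Tv); 33:A/G (Ti).
Of the 7 differences, 4 transitions and 3 transversions, so the answer is 4.

4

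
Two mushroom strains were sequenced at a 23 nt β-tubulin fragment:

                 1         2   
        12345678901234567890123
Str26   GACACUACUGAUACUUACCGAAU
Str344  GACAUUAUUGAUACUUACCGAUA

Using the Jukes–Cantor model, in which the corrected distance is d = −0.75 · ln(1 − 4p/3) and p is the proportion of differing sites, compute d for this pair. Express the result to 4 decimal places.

0.1979

Mismatches occur at site 5 (C/U), site 8 (C/U), site 22 (A/U), site 23 (U/A).
p = 4/23 = 0.173913.
d = −0.75 · ln(1 − (4/3)·0.173913) = −0.75 · ln(0.768116) = −0.75 · (-0.263815) = 0.1979.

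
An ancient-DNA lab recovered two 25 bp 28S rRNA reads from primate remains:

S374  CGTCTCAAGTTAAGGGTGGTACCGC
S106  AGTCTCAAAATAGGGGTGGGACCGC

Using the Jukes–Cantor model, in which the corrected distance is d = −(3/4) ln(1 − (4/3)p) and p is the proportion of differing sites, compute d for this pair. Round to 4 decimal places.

The sequences differ at positions 1 (C/A), 9 (G/A), 10 (T/A), 13 (A/G), 20 (T/G).
p = 5/25 = 0.200000.
d = −0.75 · ln(1 − (4/3)·0.200000) = −0.75 · ln(0.733333) = −0.75 · (-0.310155) = 0.2326.

0.2326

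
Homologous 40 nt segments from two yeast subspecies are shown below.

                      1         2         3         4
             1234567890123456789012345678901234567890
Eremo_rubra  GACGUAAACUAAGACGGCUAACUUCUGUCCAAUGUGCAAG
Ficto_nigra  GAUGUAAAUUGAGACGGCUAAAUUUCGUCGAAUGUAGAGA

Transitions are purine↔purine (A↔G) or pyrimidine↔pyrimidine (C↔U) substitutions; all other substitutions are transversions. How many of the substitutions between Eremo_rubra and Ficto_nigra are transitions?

8

Mismatches occur at site 3 (C/U, transition), site 9 (C/U, transition), site 11 (A/G, transition), site 22 (C/A, transversion), site 25 (C/U, transition), site 26 (U/C, transition), site 30 (C/G, transversion), site 36 (G/A, transition), site 37 (C/G, transversion), site 39 (A/G, transition), site 40 (G/A, transition).
Of the 11 differences, 8 transitions and 3 transversions, so the answer is 8.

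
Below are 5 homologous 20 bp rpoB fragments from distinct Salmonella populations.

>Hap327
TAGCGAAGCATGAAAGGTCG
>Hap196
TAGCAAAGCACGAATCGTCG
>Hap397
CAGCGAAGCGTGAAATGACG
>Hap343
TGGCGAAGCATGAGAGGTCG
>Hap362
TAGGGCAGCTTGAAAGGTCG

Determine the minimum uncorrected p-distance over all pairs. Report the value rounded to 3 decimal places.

Pairwise Hamming distances:
  Hap327 vs Hap196: 4
  Hap327 vs Hap397: 4
  Hap327 vs Hap343: 2
  Hap327 vs Hap362: 3
  Hap196 vs Hap397: 7
  Hap196 vs Hap343: 6
  Hap196 vs Hap362: 7
  Hap397 vs Hap343: 6
  Hap397 vs Hap362: 6
  Hap343 vs Hap362: 5
The smallest is 2 mismatches, between Hap327 and Hap343; p = 2/20 = 0.100.

0.100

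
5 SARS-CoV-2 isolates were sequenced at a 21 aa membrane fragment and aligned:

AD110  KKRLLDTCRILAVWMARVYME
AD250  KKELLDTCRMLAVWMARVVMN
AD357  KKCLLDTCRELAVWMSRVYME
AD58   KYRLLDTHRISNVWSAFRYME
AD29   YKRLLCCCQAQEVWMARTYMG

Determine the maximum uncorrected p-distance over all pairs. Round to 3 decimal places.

Pairwise Hamming distances:
  AD110 vs AD250: 4
  AD110 vs AD357: 3
  AD110 vs AD58: 7
  AD110 vs AD29: 9
  AD250 vs AD357: 5
  AD250 vs AD58: 11
  AD250 vs AD29: 11
  AD357 vs AD58: 10
  AD357 vs AD29: 11
  AD58 vs AD29: 13
The largest is 13 mismatches, between AD58 and AD29; p = 13/21 = 0.619.

0.619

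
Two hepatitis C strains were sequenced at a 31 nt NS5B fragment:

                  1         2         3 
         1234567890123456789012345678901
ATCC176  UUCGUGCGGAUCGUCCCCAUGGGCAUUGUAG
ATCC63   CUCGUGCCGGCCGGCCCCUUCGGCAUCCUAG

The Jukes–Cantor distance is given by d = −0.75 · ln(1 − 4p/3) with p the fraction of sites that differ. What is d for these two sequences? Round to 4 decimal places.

The sequences differ at positions 1 (U/C), 8 (G/C), 10 (A/G), 11 (U/C), 14 (U/G), 19 (A/U), 21 (G/C), 27 (U/C), 28 (G/C).
p = 9/31 = 0.290323.
d = −0.75 · ln(1 − (4/3)·0.290323) = −0.75 · ln(0.612903) = −0.75 · (-0.489549) = 0.3672.

0.3672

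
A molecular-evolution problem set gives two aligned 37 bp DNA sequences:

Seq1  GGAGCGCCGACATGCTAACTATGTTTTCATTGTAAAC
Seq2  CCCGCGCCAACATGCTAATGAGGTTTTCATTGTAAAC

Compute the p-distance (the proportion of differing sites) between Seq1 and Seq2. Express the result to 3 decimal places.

The sequences differ at positions 1 (G/C), 2 (G/C), 3 (A/C), 9 (G/A), 19 (C/T), 20 (T/G), 22 (T/G).
There are 7 differences over 37 sites, so p = 7/37 = 0.189.

0.189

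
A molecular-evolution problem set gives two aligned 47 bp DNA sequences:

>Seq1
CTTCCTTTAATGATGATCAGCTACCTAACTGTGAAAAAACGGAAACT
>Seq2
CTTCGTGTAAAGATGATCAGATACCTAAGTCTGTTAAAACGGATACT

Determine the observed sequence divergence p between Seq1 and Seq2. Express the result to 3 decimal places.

Differing sites — 5:C/G; 7:T/G; 11:T/A; 21:C/A; 29:C/G; 31:G/C; 34:A/T; 35:A/T; 44:A/T.
There are 9 differences over 47 sites, so p = 9/47 = 0.191.

0.191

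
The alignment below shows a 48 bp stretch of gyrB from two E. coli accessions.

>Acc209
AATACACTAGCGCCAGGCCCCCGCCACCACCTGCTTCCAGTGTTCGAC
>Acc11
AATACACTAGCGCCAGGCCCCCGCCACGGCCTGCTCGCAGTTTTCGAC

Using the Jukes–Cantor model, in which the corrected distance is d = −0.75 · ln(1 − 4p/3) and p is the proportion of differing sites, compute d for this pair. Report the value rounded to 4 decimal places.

0.1121

Differing sites — 28:C/G; 29:A/G; 36:T/C; 37:C/G; 42:G/T.
p = 5/48 = 0.104167.
d = −0.75 · ln(1 − (4/3)·0.104167) = −0.75 · ln(0.861111) = −0.75 · (-0.149532) = 0.1121.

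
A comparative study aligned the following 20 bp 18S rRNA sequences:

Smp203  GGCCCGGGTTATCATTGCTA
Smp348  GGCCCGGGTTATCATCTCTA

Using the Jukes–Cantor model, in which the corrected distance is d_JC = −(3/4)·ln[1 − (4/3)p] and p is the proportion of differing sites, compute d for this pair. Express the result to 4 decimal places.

0.1073

Mismatches occur at site 16 (T→C), site 17 (G→T).
p = 2/20 = 0.100000.
d = −0.75 · ln(1 − (4/3)·0.100000) = −0.75 · ln(0.866667) = −0.75 · (-0.143100) = 0.1073.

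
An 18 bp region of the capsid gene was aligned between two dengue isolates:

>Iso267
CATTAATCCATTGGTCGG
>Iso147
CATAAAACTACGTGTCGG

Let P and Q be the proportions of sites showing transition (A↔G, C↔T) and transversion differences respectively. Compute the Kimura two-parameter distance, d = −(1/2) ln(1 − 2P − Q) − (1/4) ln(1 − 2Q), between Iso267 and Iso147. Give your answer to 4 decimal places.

Mismatches occur at site 4 (T↔A, transversion), site 7 (T↔A, transversion), site 9 (C↔T, transition), site 11 (T↔C, transition), site 12 (T↔G, transversion), site 13 (G↔T, transversion).
Of the 6 differences, 2 transitions and 4 transversions over 18 sites: P = 2/18 = 0.111111, Q = 4/18 = 0.222222.
d = −0.5·ln(0.555556) − 0.25·ln(0.555556) = −0.5·(-0.587786) − 0.25·(-0.587786) = 0.4408.

0.4408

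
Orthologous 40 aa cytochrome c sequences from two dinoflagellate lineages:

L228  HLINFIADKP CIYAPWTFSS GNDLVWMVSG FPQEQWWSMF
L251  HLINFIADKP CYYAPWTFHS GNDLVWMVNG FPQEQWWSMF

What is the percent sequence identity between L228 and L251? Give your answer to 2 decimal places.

Differing sites — 12:I/Y; 19:S/H; 29:S/N.
37 of the 40 sites match, so the percent identity is 37/40 × 100 = 92.50%.

92.50%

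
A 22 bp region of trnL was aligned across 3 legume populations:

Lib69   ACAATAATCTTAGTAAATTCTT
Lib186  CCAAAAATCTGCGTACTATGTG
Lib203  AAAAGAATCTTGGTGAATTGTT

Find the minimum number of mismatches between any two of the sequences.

Pairwise Hamming distances:
  Lib69 vs Lib186: 9
  Lib69 vs Lib203: 5
  Lib186 vs Lib203: 10
The smallest is 5, between Lib69 and Lib203.

5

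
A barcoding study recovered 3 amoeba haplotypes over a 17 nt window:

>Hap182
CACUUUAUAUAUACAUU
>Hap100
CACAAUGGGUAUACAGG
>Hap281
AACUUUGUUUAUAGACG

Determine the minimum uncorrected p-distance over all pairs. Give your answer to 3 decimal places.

0.353

Pairwise Hamming distances:
  Hap182 vs Hap100: 7
  Hap182 vs Hap281: 6
  Hap100 vs Hap281: 7
The smallest is 6 mismatches, between Hap182 and Hap281; p = 6/17 = 0.353.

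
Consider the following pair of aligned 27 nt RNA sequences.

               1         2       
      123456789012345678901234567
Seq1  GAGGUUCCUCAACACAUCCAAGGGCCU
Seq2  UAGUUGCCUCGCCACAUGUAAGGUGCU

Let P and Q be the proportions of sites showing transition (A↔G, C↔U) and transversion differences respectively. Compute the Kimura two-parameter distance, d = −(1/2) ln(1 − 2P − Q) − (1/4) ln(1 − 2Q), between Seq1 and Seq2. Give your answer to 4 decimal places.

Mismatches occur at site 1 (G/U, transversion), site 4 (G/U, transversion), site 6 (U/G, transversion), site 11 (A/G, transition), site 12 (A/C, transversion), site 18 (C/G, transversion), site 19 (C/U, transition), site 24 (G/U, transversion), site 25 (C/G, transversion).
Of the 9 differences, 2 transitions and 7 transversions over 27 sites: P = 2/27 = 0.074074, Q = 7/27 = 0.259259.
d = −0.5·ln(0.592593) − 0.25·ln(0.481482) = −0.5·(-0.523247) − 0.25·(-0.730886) = 0.4443.

0.4443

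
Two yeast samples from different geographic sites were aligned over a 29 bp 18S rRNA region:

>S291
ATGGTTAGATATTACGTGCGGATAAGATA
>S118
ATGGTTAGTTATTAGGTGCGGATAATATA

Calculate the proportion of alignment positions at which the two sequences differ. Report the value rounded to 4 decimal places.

The sequences differ at positions 9 (A/T), 15 (C/G), 26 (G/T).
There are 3 differences over 29 sites, so p = 3/29 = 0.1034.

0.1034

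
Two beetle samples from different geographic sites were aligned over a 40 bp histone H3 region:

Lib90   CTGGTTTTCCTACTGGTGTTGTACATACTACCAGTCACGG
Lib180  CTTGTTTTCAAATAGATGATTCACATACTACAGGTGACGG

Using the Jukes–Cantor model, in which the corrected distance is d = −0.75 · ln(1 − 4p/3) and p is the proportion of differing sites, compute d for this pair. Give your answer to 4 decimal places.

Differing sites — 3:G/T; 10:C/A; 11:T/A; 13:C/T; 14:T/A; 16:G/A; 19:T/A; 21:G/T; 22:T/C; 32:C/A; 33:A/G; 36:C/G.
p = 12/40 = 0.300000.
d = −0.75 · ln(1 − (4/3)·0.300000) = −0.75 · ln(0.600000) = −0.75 · (-0.510826) = 0.3831.

0.3831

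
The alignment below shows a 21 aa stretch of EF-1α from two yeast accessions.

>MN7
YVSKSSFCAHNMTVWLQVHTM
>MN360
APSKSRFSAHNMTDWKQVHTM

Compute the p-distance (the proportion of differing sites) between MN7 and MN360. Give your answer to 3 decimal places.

0.286

The sequences differ at positions 1 (Y/A), 2 (V/P), 6 (S/R), 8 (C/S), 14 (V/D), 16 (L/K).
There are 6 differences over 21 sites, so p = 6/21 = 0.286.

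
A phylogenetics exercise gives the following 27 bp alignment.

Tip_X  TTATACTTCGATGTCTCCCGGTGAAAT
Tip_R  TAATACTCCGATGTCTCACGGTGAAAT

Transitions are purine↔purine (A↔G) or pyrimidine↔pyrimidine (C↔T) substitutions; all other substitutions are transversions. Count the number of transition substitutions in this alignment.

Differing sites — 2:T/A (Tv); 8:T/C (Ti); 18:C/A (Tv).
Of the 3 differences, 1 transition and 2 transversions, so the answer is 1.

1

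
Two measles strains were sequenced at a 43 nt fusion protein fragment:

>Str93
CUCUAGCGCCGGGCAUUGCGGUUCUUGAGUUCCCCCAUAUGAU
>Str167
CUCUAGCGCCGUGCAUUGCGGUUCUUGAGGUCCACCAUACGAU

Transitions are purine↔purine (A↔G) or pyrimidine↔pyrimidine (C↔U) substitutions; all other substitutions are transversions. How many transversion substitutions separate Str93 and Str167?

Differing sites — 12:G/U (Tv); 30:U/G (Tv); 34:C/A (Tv); 40:U/C (Ti).
Of the 4 differences, 1 transition and 3 transversions, so the answer is 3.

3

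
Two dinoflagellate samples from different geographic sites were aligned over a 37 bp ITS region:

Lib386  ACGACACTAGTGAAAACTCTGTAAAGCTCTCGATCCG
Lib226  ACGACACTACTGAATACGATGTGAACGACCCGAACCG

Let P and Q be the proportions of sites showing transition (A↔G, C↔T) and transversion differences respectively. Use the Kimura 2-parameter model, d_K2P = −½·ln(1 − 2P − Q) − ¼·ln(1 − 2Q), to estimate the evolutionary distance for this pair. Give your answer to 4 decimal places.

Differing sites — 10:G/C (Tv); 15:A/T (Tv); 18:T/G (Tv); 19:C/A (Tv); 23:A/G (Ti); 26:G/C (Tv); 27:C/G (Tv); 28:T/A (Tv); 30:T/C (Ti); 34:T/A (Tv).
Of the 10 differences, 2 transitions and 8 transversions over 37 sites: P = 2/37 = 0.054054, Q = 8/37 = 0.216216.
d = −0.5·ln(0.675676) − 0.25·ln(0.567568) = −0.5·(-0.392042) − 0.25·(-0.566395) = 0.3376.

0.3376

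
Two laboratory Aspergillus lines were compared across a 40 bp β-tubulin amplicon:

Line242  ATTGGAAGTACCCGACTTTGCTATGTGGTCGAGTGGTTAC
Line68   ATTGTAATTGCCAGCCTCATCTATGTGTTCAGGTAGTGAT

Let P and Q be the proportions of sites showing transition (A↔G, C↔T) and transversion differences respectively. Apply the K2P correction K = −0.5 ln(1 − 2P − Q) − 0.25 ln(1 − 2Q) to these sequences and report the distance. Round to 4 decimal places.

0.4743

Differing sites — 5:G/T (Tv); 8:G/T (Tv); 10:A/G (Ti); 13:C/A (Tv); 15:A/C (Tv); 18:T/C (Ti); 19:T/A (Tv); 20:G/T (Tv); 28:G/T (Tv); 31:G/A (Ti); 32:A/G (Ti); 35:G/A (Ti); 38:T/G (Tv); 40:C/T (Ti).
Of the 14 differences, 6 transitions and 8 transversions over 40 sites: P = 6/40 = 0.150000, Q = 8/40 = 0.200000.
d = −0.5·ln(0.500000) − 0.25·ln(0.600000) = −0.5·(-0.693147) − 0.25·(-0.510826) = 0.4743.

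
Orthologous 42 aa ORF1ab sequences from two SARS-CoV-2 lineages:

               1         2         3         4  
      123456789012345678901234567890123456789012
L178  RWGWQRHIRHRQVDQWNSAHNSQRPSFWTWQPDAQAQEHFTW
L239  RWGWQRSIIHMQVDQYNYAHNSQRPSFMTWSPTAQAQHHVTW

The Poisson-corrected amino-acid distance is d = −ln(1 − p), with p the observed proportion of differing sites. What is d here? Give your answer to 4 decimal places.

0.2719

Differing sites — 7:H/S; 9:R/I; 11:R/M; 16:W/Y; 18:S/Y; 28:W/M; 31:Q/S; 33:D/T; 38:E/H; 40:F/V.
p = 10/42 = 0.238095.
d = −ln(1 − 0.238095) = −ln(0.761905) = 0.2719.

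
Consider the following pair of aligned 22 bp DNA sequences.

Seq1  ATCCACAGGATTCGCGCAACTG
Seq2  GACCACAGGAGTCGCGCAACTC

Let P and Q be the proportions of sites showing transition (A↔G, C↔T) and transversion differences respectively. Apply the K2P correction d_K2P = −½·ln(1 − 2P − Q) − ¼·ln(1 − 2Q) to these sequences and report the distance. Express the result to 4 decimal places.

The sequences differ at positions 1 (A/G, transition), 2 (T/A, transversion), 11 (T/G, transversion), 22 (G/C, transversion).
Of the 4 differences, 1 transition and 3 transversions over 22 sites: P = 1/22 = 0.045455, Q = 3/22 = 0.136364.
d = −0.5·ln(0.772726) − 0.25·ln(0.727272) = −0.5·(-0.257831) − 0.25·(-0.318455) = 0.2085.

0.2085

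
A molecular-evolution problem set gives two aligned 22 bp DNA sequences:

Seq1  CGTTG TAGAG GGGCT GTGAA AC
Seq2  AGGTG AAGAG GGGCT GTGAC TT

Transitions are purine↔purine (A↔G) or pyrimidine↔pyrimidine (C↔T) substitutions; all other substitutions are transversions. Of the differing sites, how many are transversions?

Mismatches occur at site 1 (C/A, transversion), site 3 (T/G, transversion), site 6 (T/A, transversion), site 20 (A/C, transversion), site 21 (A/T, transversion), site 22 (C/T, transition).
Of the 6 differences, 1 transition and 5 transversions, so the answer is 5.

5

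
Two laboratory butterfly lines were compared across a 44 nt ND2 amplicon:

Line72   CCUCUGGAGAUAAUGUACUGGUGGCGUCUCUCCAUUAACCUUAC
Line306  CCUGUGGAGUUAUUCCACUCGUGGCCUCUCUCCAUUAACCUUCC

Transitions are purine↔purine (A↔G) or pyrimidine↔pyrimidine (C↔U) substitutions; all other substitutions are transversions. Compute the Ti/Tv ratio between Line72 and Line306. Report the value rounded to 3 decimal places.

0.143

Differing sites — 4:C/G (Tv); 10:A/U (Tv); 13:A/U (Tv); 15:G/C (Tv); 16:U/C (Ti); 20:G/C (Tv); 26:G/C (Tv); 43:A/C (Tv).
Of the 8 differences, 1 transition and 7 transversions, so Ti/Tv = 1/7 = 0.143.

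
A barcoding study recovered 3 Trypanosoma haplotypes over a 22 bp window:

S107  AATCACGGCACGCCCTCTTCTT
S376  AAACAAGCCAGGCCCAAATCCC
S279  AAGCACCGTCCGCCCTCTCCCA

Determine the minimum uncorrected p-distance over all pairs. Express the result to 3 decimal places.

Pairwise Hamming distances:
  S107 vs S376: 9
  S107 vs S279: 7
  S376 vs S279: 12
The smallest is 7 mismatches, between S107 and S279; p = 7/22 = 0.318.

0.318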